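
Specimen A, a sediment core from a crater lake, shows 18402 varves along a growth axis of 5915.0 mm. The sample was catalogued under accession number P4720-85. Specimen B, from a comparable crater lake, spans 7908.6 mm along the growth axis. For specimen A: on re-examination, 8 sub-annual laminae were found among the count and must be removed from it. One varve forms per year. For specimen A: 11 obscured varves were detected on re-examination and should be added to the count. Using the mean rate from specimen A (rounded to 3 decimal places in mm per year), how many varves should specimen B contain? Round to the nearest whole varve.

24637 varves

Specimen A: true varve count = 18402 − 8 + 11 = 18405.
A: Mean rate = 5915.0 mm / 18405 years ≈ 0.321 mm/yr.
For B, 7908.6 / 0.321 = 24637.38 years ≈ 24637 varves.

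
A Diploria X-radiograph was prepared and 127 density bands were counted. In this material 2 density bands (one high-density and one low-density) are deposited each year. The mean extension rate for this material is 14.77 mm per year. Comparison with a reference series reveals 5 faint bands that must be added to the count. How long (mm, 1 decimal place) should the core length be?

After corrections the count is 127 + 5 = 132 density bands.
132 density bands at 2 per year is 132 / 2 = 66 years.
66 years at 14.77 mm/year gives 14.77 × 66 = 974.8 mm.

974.8 mm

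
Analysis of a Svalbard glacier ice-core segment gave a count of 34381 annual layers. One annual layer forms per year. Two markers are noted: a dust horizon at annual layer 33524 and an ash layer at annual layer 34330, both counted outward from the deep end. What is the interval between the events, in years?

Separation: 34330 − 33524 = 806 annual layers.
That is 806 years at one annual layer per year.

806 yr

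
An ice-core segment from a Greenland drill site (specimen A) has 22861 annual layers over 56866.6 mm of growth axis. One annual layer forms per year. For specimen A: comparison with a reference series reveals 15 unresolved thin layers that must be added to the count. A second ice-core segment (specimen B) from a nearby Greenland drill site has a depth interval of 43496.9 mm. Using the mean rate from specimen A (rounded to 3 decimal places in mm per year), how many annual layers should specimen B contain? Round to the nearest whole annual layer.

Specimen A: true annual layer count = 22861 + 15 = 22876.
A: Mean rate = 56866.6 mm / 22876 years ≈ 2.486 mm/yr.
Specimen B: 43496.9 mm / 2.486 mm per year = 17496.74 years ≈ 17497 annual layers.

17497 annual layers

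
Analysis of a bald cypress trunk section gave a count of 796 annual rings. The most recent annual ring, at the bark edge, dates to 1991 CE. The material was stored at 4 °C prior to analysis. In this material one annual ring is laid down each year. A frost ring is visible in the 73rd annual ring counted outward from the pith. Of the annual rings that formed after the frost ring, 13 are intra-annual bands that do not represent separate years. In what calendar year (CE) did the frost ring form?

1281 CE

796 − 73 = 723 annual rings lie beyond the frost ring toward the bark edge.
Removing the 13 false annual rings leaves 723 − 13 = 710 true annual rings beyond the frost ring.
1991 − 710 = 1281 CE.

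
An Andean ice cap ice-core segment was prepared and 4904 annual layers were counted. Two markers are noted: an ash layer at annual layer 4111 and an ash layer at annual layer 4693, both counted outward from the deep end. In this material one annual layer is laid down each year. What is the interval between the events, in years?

582 yr

4693 − 4111 = 582 annual layers lie between the two events.
One annual layer per year makes the interval 582 years.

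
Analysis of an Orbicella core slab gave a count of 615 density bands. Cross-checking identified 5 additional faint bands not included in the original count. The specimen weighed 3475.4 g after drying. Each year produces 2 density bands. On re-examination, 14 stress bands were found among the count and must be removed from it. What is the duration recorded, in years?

303 years

Correcting the raw count gives 615 − 14 + 5 = 606 true density bands.
With 2 density bands per year, 606 / 2 = 303 years.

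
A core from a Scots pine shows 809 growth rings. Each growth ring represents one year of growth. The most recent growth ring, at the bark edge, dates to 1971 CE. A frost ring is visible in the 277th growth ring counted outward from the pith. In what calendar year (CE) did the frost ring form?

1439 CE

Between growth ring 277 and the bark edge there are 809 − 277 = 532 growth rings.
1971 − 532 = 1439 CE.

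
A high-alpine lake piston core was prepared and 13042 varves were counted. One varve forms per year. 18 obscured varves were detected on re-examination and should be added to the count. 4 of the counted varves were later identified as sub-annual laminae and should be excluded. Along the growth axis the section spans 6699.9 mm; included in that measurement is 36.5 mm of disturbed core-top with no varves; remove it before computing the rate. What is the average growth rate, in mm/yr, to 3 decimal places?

0.510 mm/yr

True varve count = 13042 − 4 + 18 = 13056.
Removing the 36.5 mm offcut leaves 6699.9 − 36.5 = 6663.4 mm.
Mean rate = 6663.4 mm / 13056 years ≈ 0.510 mm/yr.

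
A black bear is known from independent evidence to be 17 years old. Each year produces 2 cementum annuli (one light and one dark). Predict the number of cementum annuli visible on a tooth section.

17 years at 2 cementum annuli per year gives 17 × 2 = 34 cementum annuli.
So 34 cementum annuli should be present.

34 cementum annuli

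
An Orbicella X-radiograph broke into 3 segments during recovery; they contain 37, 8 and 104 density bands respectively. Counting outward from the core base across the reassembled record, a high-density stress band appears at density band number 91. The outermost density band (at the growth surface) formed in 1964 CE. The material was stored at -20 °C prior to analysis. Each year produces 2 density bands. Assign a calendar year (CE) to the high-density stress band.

1935 CE

Total density bands = 37 + 8 + 104 = 149.
The high-density stress band sits at density band 91 from the core base, so 149 − 91 = 58 density bands formed after it.
58 density bands at 2 per year is 58 / 2 = 29 years.
Counting back 29 years from 1964 CE places the high-density stress band in 1964 − 29 = 1935 CE.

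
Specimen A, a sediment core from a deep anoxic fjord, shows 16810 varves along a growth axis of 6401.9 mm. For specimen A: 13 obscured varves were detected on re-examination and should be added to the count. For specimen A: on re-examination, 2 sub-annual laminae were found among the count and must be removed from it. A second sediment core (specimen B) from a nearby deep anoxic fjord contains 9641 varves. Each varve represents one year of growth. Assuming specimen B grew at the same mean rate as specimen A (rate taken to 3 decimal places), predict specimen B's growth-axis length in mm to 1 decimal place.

Specimen A: correcting the raw count gives 16810 − 2 + 13 = 16821 true varves.
A: Mean rate = 6401.9 mm / 16821 years ≈ 0.381 mm/yr.
Length of B = 0.381 × 9641 = 3673.2 mm.

3673.2 mm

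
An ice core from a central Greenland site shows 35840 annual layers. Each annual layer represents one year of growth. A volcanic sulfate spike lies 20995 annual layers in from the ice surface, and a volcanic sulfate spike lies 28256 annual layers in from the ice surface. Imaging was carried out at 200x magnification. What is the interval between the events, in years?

The two markers are separated by 28256 − 20995 = 7261 annual layers.
At one annual layer per year, 7261 years elapsed between them.

7261 years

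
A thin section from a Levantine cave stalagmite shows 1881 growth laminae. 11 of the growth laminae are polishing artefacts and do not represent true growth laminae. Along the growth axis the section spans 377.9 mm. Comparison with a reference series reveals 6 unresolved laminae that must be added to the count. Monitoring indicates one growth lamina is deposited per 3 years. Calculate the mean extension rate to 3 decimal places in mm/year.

0.067 mm/year

Adjusted count: 1881 − 11 + 6 = 1876 growth laminae.
Multiplying by 3 years per growth lamina: 1876 × 3 = 5628 years.
377.9 mm over 5628 years gives 377.9 / 5628 ≈ 0.067 mm/year.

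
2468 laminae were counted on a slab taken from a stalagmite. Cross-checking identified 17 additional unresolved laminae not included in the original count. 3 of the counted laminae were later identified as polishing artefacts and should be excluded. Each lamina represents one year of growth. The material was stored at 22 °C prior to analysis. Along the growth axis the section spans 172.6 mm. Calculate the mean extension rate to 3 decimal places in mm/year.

Adjusted count: 2468 − 3 + 17 = 2482 laminae.
172.6 mm over 2482 years gives 172.6 / 2482 ≈ 0.070 mm/year.

0.070 mm/year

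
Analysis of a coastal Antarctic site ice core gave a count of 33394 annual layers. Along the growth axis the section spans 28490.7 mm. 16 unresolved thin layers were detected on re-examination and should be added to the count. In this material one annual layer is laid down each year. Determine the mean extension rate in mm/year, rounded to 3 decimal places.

0.853 mm/year

Correcting the raw count gives 33394 + 16 = 33410 true annual layers.
Extension rate ≈ 28490.7 / 33410 = 0.853 mm/year.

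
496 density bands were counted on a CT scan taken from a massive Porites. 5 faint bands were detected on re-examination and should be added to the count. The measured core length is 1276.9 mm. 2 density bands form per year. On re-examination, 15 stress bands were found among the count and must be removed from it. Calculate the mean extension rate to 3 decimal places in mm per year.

5.255 mm per year

True density band count = 496 − 15 + 5 = 486.
With 2 density bands per year, 486 / 2 = 243 years.
Extension rate ≈ 1276.9 / 243 = 5.255 mm per year.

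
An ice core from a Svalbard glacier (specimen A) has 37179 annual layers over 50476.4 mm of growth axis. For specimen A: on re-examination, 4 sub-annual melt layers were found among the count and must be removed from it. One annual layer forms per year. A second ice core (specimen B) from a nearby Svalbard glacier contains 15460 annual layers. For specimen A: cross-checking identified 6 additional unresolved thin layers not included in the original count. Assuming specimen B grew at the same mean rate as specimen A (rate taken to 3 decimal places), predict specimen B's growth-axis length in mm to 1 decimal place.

Specimen A: adjusted count: 37179 − 4 + 6 = 37181 annual layers.
A: Extension rate ≈ 50476.4 / 37181 = 1.358 mm per year.
For B, 1.358 mm/year × 15460 years = 20994.7 mm.

20994.7 mm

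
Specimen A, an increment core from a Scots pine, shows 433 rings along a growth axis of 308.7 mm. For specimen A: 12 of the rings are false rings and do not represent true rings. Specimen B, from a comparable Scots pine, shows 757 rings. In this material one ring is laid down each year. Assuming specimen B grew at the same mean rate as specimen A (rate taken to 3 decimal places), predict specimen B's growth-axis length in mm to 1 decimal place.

554.9 mm

Specimen A: true ring count = 433 − 12 = 421.
A: Extension rate ≈ 308.7 / 421 = 0.733 mm per year.
B's length ≈ 0.733 × 757 = 554.9 mm.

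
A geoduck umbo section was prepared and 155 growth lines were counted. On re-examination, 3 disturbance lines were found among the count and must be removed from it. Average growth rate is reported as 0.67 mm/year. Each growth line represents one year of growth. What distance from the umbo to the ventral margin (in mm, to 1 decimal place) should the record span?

Adjusted count: 155 − 3 = 152 growth lines.
Predicted length = 0.67 mm/year × 152 years = 101.8 mm.

101.8 mm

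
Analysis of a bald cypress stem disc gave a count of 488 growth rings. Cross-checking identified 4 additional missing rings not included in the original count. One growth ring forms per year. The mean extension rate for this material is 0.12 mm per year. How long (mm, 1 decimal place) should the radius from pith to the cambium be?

Correcting the raw count gives 488 + 4 = 492 true growth rings.
Length ≈ 0.12 × 492 = 59.0 mm.

59.0 mm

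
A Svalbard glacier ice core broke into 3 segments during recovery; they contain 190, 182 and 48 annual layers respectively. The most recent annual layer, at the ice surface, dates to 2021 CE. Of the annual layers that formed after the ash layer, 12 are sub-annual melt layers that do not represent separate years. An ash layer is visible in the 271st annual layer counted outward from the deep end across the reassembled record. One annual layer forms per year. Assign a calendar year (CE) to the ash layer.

1884 CE

Total annual layers = 190 + 182 + 48 = 420.
Between annual layer 271 and the ice surface there are 420 − 271 = 149 annual layers.
Removing the 12 false annual layers leaves 149 − 12 = 137 true annual layers beyond the ash layer.
2021 − 137 = 1884 CE.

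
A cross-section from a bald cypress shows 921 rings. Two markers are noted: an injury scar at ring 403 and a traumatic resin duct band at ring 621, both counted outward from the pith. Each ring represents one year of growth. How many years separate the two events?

Separation: 621 − 403 = 218 rings.
At one ring per year, 218 years elapsed between them.

218 yr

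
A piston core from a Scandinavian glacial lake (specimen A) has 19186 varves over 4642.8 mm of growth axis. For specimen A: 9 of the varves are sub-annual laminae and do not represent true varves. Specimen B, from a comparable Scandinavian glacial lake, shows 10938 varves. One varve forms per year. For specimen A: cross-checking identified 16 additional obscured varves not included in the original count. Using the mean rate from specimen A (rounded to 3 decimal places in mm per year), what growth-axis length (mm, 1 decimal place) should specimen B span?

2647.0 mm

Specimen A: after corrections the count is 19186 − 9 + 16 = 19193 varves.
A: Extension rate ≈ 4642.8 / 19193 = 0.242 mm/year.
For B, 0.242 mm/year × 10938 years = 2647.0 mm.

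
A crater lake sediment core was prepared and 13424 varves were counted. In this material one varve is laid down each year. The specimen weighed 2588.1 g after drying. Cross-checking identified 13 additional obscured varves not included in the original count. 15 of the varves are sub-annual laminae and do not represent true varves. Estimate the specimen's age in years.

After corrections the count is 13424 − 15 + 13 = 13422 varves.
At one varve per year, that is 13422 years.

13422 yr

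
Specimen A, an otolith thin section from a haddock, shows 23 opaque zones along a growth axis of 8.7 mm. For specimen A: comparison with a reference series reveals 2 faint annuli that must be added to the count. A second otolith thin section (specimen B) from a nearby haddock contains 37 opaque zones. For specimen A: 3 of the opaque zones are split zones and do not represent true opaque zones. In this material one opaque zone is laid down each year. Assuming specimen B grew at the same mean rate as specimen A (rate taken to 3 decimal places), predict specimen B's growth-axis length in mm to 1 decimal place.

Specimen A: after corrections the count is 23 − 3 + 2 = 22 opaque zones.
A: Extension rate ≈ 8.7 / 22 = 0.395 mm/year.
Length of B = 0.395 × 37 = 14.6 mm.

14.6 mm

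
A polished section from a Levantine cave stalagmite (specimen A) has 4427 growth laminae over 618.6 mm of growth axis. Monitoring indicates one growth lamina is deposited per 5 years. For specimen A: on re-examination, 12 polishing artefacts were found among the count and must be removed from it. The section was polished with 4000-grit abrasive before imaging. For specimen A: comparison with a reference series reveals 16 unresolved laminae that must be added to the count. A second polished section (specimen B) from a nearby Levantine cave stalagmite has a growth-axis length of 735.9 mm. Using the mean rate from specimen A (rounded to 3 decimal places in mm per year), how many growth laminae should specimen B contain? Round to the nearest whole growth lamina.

Specimen A: correcting the raw count gives 4427 − 12 + 16 = 4431 true growth laminae.
Specimen A: at 5 years per growth lamina, 4431 × 5 = 22155 years.
A: 618.6 mm over 22155 years gives 618.6 / 22155 ≈ 0.028 mm/year.
B spans 735.9 / 0.028 = 26282.14 years; at 5 years per growth lamina that is 26282.14 / 5 ≈ 5256 growth laminae.

5256 growth laminae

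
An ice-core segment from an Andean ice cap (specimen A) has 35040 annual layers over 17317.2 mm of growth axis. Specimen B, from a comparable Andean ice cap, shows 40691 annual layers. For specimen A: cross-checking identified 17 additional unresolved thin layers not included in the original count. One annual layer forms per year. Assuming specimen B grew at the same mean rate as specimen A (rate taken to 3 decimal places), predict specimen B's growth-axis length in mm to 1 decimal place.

Specimen A: true annual layer count = 35040 + 17 = 35057.
A: Extension rate ≈ 17317.2 / 35057 = 0.494 mm/year.
For B, 0.494 mm/year × 40691 years = 20101.4 mm.

20101.4 mm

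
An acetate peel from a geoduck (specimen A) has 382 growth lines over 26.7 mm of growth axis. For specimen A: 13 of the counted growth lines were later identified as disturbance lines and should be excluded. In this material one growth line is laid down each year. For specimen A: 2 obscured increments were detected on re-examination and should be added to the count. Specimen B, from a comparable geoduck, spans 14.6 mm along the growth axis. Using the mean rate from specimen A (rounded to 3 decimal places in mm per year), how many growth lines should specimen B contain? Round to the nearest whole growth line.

203 growth lines

Specimen A: after corrections the count is 382 − 13 + 2 = 371 growth lines.
A: Extension rate ≈ 26.7 / 371 = 0.072 mm/yr.
Specimen B: 14.6 mm / 0.072 mm per year = 202.78 years ≈ 203 growth lines.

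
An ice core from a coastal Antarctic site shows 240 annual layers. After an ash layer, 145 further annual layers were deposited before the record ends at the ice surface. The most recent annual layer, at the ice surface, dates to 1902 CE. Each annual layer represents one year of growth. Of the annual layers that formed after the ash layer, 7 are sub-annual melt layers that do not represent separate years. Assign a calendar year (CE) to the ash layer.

1764 CE

There are 145 annual layers younger than the ash layer.
145 − 7 false = 138 true annual layers after the ash layer.
1902 − 138 = 1764 CE.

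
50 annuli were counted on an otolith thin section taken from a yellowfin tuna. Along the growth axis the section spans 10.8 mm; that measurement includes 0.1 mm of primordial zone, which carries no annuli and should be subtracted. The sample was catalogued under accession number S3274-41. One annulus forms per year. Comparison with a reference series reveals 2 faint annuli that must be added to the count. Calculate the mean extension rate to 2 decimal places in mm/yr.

0.21 mm/yr

Adjusted count: 50 + 2 = 52 annuli.
Removing the 0.1 mm offcut leaves 10.8 − 0.1 = 10.7 mm.
Mean rate = 10.7 mm / 52 years ≈ 0.21 mm/yr.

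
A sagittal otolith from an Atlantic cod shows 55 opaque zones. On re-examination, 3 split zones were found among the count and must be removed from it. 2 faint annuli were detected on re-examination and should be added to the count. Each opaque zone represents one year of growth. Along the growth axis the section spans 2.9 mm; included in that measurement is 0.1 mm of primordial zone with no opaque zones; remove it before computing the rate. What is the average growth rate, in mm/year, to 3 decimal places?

0.052 mm/year

Correcting the raw count gives 55 − 3 + 2 = 54 true opaque zones.
Net length = 2.9 − 0.1 = 2.8 mm.
2.8 mm over 54 years gives 2.8 / 54 ≈ 0.052 mm/year.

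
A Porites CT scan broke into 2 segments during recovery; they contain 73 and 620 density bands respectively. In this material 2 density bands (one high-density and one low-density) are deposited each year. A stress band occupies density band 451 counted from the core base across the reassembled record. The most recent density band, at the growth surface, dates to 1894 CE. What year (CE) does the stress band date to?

1773 CE

Total density bands = 73 + 620 = 693.
Between density band 451 and the growth surface there are 693 − 451 = 242 density bands.
Dividing by 2 density bands per year: 242 / 2 = 121 years.
Counting back 121 years from 1894 CE places the stress band in 1894 − 121 = 1773 CE.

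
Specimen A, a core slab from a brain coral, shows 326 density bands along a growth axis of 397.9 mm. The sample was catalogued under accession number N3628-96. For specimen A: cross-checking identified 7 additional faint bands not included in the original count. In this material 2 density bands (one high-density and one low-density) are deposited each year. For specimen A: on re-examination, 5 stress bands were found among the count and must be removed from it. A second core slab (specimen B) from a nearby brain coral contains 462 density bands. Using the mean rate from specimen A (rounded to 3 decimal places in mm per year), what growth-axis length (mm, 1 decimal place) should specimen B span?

560.4 mm

Specimen A: correcting the raw count gives 326 − 5 + 7 = 328 true density bands.
Specimen A: 328 density bands at 2 per year is 328 / 2 = 164 years.
A: Extension rate ≈ 397.9 / 164 = 2.426 mm/year.
Specimen B: with 2 density bands per year, 462 / 2 = 231 years. Length of B = 2.426 × 231 = 560.4 mm.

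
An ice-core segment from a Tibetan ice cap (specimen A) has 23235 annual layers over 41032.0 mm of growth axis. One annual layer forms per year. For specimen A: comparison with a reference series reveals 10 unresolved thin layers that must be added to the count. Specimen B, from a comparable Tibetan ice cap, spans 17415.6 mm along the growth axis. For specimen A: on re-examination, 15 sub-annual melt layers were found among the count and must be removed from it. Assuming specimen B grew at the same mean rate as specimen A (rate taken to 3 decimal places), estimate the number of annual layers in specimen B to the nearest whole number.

9862 annual layers

Specimen A: true annual layer count = 23235 − 15 + 10 = 23230.
A: Extension rate ≈ 41032.0 / 23230 = 1.766 mm/yr.
Specimen B: 17415.6 mm / 1.766 mm per year = 9861.61 years ≈ 9862 annual layers.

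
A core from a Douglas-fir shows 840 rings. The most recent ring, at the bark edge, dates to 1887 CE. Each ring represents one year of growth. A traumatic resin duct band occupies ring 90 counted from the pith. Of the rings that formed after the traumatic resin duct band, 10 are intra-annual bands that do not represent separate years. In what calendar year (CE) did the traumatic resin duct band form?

Between ring 90 and the bark edge there are 840 − 90 = 750 rings.
750 − 10 false = 740 true rings after the traumatic resin duct band.
The ring at the bark edge is 1887 CE, so the traumatic resin duct band dates to 1887 − 740 = 1147 CE.

1147 CE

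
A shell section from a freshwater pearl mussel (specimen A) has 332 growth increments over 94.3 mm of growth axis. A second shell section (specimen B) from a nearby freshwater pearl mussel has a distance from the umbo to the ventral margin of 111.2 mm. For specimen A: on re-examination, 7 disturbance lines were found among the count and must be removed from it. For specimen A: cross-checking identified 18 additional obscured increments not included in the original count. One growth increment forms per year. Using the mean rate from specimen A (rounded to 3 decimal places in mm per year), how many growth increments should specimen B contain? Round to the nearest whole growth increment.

404 growth increments

Specimen A: after corrections the count is 332 − 7 + 18 = 343 growth increments.
A: Mean rate = 94.3 mm / 343 years ≈ 0.275 mm/year.
For B, 111.2 / 0.275 = 404.36 years ≈ 404 growth increments.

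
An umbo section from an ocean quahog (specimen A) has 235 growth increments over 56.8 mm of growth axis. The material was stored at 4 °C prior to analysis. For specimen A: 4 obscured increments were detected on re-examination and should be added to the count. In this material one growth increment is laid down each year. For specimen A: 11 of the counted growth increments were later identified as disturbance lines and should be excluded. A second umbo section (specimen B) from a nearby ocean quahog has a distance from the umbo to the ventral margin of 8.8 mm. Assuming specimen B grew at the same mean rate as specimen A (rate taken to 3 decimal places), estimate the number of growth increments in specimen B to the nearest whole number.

Specimen A: after corrections the count is 235 − 11 + 4 = 228 growth increments.
A: 56.8 mm over 228 years gives 56.8 / 228 ≈ 0.249 mm/yr.
Specimen B: 8.8 mm / 0.249 mm per year = 35.34 years ≈ 35 growth increments.

35 growth increments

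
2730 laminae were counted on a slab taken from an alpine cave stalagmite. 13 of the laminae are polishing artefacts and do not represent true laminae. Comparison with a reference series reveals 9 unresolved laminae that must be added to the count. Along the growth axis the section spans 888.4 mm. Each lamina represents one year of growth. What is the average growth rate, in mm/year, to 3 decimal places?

0.326 mm/year

After corrections the count is 2730 − 13 + 9 = 2726 laminae.
Extension rate ≈ 888.4 / 2726 = 0.326 mm/year.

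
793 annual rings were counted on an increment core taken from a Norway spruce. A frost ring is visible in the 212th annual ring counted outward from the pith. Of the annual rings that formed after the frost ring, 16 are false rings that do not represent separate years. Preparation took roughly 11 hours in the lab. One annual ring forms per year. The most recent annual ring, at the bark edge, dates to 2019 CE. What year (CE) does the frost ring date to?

Between annual ring 212 and the bark edge there are 793 − 212 = 581 annual rings.
Excluding 16 false annual rings: 581 − 16 = 565.
The annual ring at the bark edge is 2019 CE, so the frost ring dates to 2019 − 565 = 1454 CE.

1454 CE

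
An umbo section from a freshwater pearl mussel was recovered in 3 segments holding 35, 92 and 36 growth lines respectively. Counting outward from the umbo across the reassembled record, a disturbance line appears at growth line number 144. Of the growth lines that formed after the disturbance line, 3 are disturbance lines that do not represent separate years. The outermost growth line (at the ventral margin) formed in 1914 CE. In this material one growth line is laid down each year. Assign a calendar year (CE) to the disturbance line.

Total growth lines = 35 + 92 + 36 = 163.
163 − 144 = 19 growth lines lie beyond the disturbance line toward the ventral margin.
Removing the 3 false growth lines leaves 19 − 3 = 16 true growth lines beyond the disturbance line.
The growth line at the ventral margin is 1914 CE, so the disturbance line dates to 1914 − 16 = 1898 CE.

1898 CE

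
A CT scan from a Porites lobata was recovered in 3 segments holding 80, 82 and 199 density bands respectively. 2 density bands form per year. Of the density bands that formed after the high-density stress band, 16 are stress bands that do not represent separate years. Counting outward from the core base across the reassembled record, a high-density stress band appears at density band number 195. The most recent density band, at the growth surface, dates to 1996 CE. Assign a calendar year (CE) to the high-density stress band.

Total density bands = 80 + 82 + 199 = 361.
361 − 195 = 166 density bands lie beyond the high-density stress band toward the growth surface.
166 − 16 false = 150 true density bands after the high-density stress band.
150 density bands at 2 per year is 150 / 2 = 75 years.
The density band at the growth surface is 1996 CE, so the high-density stress band dates to 1996 − 75 = 1921 CE.

1921 CE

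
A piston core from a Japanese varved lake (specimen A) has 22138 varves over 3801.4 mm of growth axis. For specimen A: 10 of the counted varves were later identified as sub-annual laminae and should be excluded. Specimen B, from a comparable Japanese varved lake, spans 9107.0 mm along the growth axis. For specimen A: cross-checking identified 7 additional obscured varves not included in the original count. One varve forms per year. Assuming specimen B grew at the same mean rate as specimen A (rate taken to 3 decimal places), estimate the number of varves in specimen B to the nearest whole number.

52948 varves

Specimen A: true varve count = 22138 − 10 + 7 = 22135.
A: 3801.4 mm over 22135 years gives 3801.4 / 22135 ≈ 0.172 mm per year.
Specimen B: 9107.0 mm / 0.172 mm per year = 52947.67 years ≈ 52948 varves.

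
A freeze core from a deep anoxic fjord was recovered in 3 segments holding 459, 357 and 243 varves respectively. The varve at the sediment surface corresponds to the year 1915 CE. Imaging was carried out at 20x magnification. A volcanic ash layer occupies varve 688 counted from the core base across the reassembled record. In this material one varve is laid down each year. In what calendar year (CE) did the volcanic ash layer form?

Total varves = 459 + 357 + 243 = 1059.
1059 − 688 = 371 varves lie beyond the volcanic ash layer toward the sediment surface.
The varve at the sediment surface is 1915 CE, so the volcanic ash layer dates to 1915 − 371 = 1544 CE.

1544 CE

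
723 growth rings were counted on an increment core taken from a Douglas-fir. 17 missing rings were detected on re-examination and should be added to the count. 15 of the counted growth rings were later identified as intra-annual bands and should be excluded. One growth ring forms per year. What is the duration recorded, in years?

After corrections the count is 723 − 15 + 17 = 725 growth rings.
With a one-to-one growth ring periodicity this is 725 years.

725 years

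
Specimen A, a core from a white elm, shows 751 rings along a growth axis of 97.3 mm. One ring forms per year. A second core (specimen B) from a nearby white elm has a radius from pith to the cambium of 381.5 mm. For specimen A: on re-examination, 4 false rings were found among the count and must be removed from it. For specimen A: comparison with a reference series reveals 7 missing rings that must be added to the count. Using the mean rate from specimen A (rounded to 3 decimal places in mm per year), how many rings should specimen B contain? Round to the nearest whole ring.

2957 rings

Specimen A: true ring count = 751 − 4 + 7 = 754.
A: 97.3 mm over 754 years gives 97.3 / 754 ≈ 0.129 mm/year.
For B, 381.5 / 0.129 = 2957.36 years ≈ 2957 rings.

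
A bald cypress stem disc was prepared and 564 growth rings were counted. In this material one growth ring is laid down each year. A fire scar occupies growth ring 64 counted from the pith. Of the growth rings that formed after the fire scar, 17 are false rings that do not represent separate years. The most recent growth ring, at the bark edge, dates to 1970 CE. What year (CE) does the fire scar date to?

1487 CE

The fire scar sits at growth ring 64 from the pith, so 564 − 64 = 500 growth rings formed after it.
Excluding 17 false growth rings: 500 − 17 = 483.
Counting back 483 years from 1970 CE places the fire scar in 1970 − 483 = 1487 CE.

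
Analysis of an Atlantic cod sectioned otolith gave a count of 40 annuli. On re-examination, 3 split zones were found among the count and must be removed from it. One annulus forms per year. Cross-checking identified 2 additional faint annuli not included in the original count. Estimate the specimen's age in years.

Adjusted count: 40 − 3 + 2 = 39 annuli.
At one annulus per year, that is 39 years.

39 years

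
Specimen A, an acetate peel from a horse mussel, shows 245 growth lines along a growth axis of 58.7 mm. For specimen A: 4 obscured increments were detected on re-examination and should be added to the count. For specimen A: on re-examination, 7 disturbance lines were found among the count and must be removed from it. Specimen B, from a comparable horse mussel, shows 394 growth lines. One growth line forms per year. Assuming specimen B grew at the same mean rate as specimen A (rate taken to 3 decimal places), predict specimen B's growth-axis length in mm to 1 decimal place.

Specimen A: correcting the raw count gives 245 − 7 + 4 = 242 true growth lines.
A: Extension rate ≈ 58.7 / 242 = 0.243 mm/year.
Length of B = 0.243 × 394 = 95.7 mm.

95.7 mm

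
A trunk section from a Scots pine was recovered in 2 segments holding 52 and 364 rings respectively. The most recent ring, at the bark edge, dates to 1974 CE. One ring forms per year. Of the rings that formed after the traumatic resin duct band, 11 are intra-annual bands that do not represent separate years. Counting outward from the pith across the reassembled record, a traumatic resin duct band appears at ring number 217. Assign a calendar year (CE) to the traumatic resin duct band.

1786 CE

Total rings = 52 + 364 = 416.
The traumatic resin duct band sits at ring 217 from the pith, so 416 − 217 = 199 rings formed after it.
Removing the 11 false rings leaves 199 − 11 = 188 true rings beyond the traumatic resin duct band.
The ring at the bark edge is 1974 CE, so the traumatic resin duct band dates to 1974 − 188 = 1786 CE.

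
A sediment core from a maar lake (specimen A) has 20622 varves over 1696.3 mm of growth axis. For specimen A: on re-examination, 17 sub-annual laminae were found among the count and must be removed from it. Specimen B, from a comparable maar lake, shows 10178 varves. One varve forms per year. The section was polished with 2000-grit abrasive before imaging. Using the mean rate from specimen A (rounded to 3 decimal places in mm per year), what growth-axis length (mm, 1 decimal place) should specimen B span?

Specimen A: after corrections the count is 20622 − 17 = 20605 varves.
A: 1696.3 mm over 20605 years gives 1696.3 / 20605 ≈ 0.082 mm/year.
B's length ≈ 0.082 × 10178 = 834.6 mm.

834.6 mm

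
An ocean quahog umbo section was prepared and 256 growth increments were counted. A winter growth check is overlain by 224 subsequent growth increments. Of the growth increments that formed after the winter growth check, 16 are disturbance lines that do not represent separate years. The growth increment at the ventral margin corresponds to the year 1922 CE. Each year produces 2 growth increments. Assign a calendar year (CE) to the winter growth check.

1818 CE

224 growth increments formed after the winter growth check.
224 − 16 false = 208 true growth increments after the winter growth check.
Dividing by 2 growth increments per year: 208 / 2 = 104 years.
Counting back 104 years from 1922 CE places the winter growth check in 1922 − 104 = 1818 CE.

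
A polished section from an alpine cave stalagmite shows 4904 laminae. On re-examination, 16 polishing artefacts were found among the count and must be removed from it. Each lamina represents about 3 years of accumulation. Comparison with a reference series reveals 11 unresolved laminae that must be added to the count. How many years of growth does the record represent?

14697 yr

True lamina count = 4904 − 16 + 11 = 4899.
4899 laminae at 3 years each span 4899 × 3 = 14697 years.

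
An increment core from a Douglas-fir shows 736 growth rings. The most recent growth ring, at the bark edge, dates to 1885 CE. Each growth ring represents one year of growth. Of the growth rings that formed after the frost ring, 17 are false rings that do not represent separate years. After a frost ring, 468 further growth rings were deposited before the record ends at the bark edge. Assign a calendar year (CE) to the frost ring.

There are 468 growth rings younger than the frost ring.
468 − 17 false = 451 true growth rings after the frost ring.
The growth ring at the bark edge is 1885 CE, so the frost ring dates to 1885 − 451 = 1434 CE.

1434 CE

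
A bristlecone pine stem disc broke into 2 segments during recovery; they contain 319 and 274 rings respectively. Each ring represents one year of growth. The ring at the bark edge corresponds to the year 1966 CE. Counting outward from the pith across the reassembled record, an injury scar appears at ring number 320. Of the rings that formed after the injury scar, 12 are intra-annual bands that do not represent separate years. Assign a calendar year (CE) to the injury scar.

Total rings = 319 + 274 = 593.
593 − 320 = 273 rings lie beyond the injury scar toward the bark edge.
273 − 12 false = 261 true rings after the injury scar.
1966 − 261 = 1705 CE.

1705 CE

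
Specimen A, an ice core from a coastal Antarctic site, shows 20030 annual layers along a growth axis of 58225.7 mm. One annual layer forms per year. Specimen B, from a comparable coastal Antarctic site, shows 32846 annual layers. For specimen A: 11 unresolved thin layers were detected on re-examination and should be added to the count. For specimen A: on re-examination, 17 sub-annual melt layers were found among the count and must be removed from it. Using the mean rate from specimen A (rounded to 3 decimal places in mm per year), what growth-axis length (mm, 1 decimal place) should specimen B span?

95516.2 mm

Specimen A: adjusted count: 20030 − 17 + 11 = 20024 annual layers.
A: Extension rate ≈ 58225.7 / 20024 = 2.908 mm per year.
B's length ≈ 2.908 × 32846 = 95516.2 mm.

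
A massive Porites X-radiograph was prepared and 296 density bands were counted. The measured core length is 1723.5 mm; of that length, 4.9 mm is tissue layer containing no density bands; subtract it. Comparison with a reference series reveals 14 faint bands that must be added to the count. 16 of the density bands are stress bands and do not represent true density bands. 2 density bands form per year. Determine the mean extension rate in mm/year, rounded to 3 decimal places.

11.691 mm/year

After corrections the count is 296 − 16 + 14 = 294 density bands.
With 2 density bands per year, 294 / 2 = 147 years.
Removing the 4.9 mm offcut leaves 1723.5 − 4.9 = 1718.6 mm.
Extension rate ≈ 1718.6 / 147 = 11.691 mm/year.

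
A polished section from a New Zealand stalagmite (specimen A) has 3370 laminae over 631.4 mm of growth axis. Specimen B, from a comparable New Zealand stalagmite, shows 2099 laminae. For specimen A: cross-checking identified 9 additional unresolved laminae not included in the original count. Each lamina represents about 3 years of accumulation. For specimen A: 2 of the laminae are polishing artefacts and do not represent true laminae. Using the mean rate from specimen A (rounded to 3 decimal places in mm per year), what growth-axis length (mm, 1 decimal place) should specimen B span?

Specimen A: adjusted count: 3370 − 2 + 9 = 3377 laminae.
Specimen A: 3377 laminae at 3 years each span 3377 × 3 = 10131 years.
A: Mean rate = 631.4 mm / 10131 years ≈ 0.062 mm/year.
Specimen B: multiplying by 3 years per lamina: 2099 × 3 = 6297 years. For B, 0.062 mm/year × 6297 years = 390.4 mm.

390.4 mm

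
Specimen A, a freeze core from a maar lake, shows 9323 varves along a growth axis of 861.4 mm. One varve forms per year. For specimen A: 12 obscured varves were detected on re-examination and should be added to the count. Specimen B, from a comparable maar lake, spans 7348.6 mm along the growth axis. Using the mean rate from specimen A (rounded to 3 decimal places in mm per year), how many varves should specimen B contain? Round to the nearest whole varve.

79876 varves

Specimen A: after corrections the count is 9323 + 12 = 9335 varves.
A: Extension rate ≈ 861.4 / 9335 = 0.092 mm per year.
Specimen B: 7348.6 mm / 0.092 mm per year = 79876.09 years ≈ 79876 varves.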